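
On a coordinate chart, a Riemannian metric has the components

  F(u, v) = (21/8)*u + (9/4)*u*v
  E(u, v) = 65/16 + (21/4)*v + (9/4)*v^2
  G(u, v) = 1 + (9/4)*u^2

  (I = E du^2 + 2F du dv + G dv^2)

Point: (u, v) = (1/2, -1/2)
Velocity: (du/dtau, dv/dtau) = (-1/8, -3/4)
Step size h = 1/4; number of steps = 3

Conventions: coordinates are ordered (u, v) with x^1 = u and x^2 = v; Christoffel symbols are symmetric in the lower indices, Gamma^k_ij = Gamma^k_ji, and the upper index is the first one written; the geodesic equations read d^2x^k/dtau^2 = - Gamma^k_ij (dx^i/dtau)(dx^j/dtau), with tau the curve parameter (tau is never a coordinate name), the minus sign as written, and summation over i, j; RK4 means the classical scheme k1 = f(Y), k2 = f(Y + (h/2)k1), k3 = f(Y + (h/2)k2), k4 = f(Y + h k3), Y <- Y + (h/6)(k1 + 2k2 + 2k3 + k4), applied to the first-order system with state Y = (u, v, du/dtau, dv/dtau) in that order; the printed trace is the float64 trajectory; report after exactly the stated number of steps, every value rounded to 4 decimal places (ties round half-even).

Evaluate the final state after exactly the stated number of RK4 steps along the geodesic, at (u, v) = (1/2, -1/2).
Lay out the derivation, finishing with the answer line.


f(Y) = (du/dtau, dv/dtau, -Gamma^u_ij Y'^i Y'^j, -Gamma^v_ij Y'^i Y'^j) with the Gammas evaluated at the stage position; h = 0.250000; intermediate values shown to 6 dp
step 0: u = 0.5000, v = -0.5000, du/dtau = -0.1250, dv/dtau = -0.7500
step 1:
  k1: at (u, v) = (0.500000, -0.500000), (du/dtau, dv/dtau) = (-0.125000, -0.750000); Gamma_uuu = 0.000000, Gamma_uuv = 0.585366, Gamma_uvv = 0.000000, Gamma_vuu = 0.000000, Gamma_vuv = 0.439024, Gamma_vvv = 0.000000; k1 = (-0.125000, -0.750000, -0.109756, -0.082317)
  k2: at (u, v) = (0.484375, -0.593750), (du/dtau, dv/dtau) = (-0.138720, -0.760290); Gamma_uuu = 0.000000, Gamma_uuv = 0.568766, Gamma_uvv = 0.000000, Gamma_vuu = 0.000000, Gamma_vuv = 0.480866, Gamma_vvv = 0.000000; k2 = (-0.138720, -0.760290, -0.119972, -0.101431)
  k3: at (u, v) = (0.482660, -0.595036), (du/dtau, dv/dtau) = (-0.139997, -0.762679); Gamma_uuu = 0.000000, Gamma_uuv = 0.569259, Gamma_uvv = 0.000000, Gamma_vuu = 0.000000, Gamma_vuv = 0.480657, Gamma_vvv = 0.000000; k3 = (-0.139997, -0.762679, -0.121562, -0.102642)
  k4: at (u, v) = (0.465001, -0.690670), (du/dtau, dv/dtau) = (-0.155391, -0.775660); Gamma_uuu = 0.000000, Gamma_uuv = 0.536490, Gamma_uvv = 0.000000, Gamma_vuu = 0.000000, Gamma_vuv = 0.524096, Gamma_vvv = 0.000000; k4 = (-0.155391, -0.775660, -0.129327, -0.126339)
  Y <- Y + (h/6)(k1 + 2k2 + 2k3 + k4): u = 0.4651, v = -0.6905, du/dtau = -0.1551, dv/dtau = -0.7757
step 2:
  k1: at (u, v) = (0.465091, -0.690483), (du/dtau, dv/dtau) = (-0.155090, -0.775700); Gamma_uuu = 0.000000, Gamma_uuv = 0.536542, Gamma_uvv = 0.000000, Gamma_vuu = 0.000000, Gamma_vuv = 0.524043, Gamma_vvv = 0.000000; k1 = (-0.155090, -0.775700, -0.129095, -0.126088)
  k2: at (u, v) = (0.445705, -0.787446), (du/dtau, dv/dtau) = (-0.171227, -0.791461); Gamma_uuu = 0.000000, Gamma_uuv = 0.481914, Gamma_uvv = 0.000000, Gamma_vuu = 0.000000, Gamma_vuv = 0.566402, Gamma_vvv = 0.000000; k2 = (-0.171227, -0.791461, -0.130617, -0.153517)
  k3: at (u, v) = (0.443687, -0.789416), (du/dtau, dv/dtau) = (-0.171417, -0.794890); Gamma_uuu = 0.000000, Gamma_uuv = 0.481420, Gamma_uvv = 0.000000, Gamma_vuu = 0.000000, Gamma_vuv = 0.566201, Gamma_vvv = 0.000000; k3 = (-0.171417, -0.794890, -0.131194, -0.154298)
  k4: at (u, v) = (0.422237, -0.889206), (du/dtau, dv/dtau) = (-0.187888, -0.814275); Gamma_uuu = 0.000000, Gamma_uuv = 0.396536, Gamma_uvv = 0.000000, Gamma_vuu = 0.000000, Gamma_vuv = 0.603443, Gamma_vvv = 0.000000; k4 = (-0.187888, -0.814275, -0.121334, -0.184644)
  Y <- Y + (h/6)(k1 + 2k2 + 2k3 + k4): u = 0.4222, v = -0.8889, du/dtau = -0.1873, dv/dtau = -0.8143
step 3:
  k1: at (u, v) = (0.422246, -0.888928), (du/dtau, dv/dtau) = (-0.187342, -0.814298); Gamma_uuu = 0.000000, Gamma_uuv = 0.396840, Gamma_uvv = 0.000000, Gamma_vuu = 0.000000, Gamma_vuv = 0.603317, Gamma_vvv = 0.000000; k1 = (-0.187342, -0.814298, -0.121078, -0.184075)
  k2: at (u, v) = (0.398829, -0.990715), (du/dtau, dv/dtau) = (-0.202477, -0.837308); Gamma_uuu = 0.000000, Gamma_uuv = 0.277321, Gamma_uvv = 0.000000, Gamma_vuu = 0.000000, Gamma_vuv = 0.628604, Gamma_vvv = 0.000000; k2 = (-0.202477, -0.837308, -0.094031, -0.213141)
  k3: at (u, v) = (0.396937, -0.993592), (du/dtau, dv/dtau) = (-0.199096, -0.840941); Gamma_uuu = 0.000000, Gamma_uuv = 0.273871, Gamma_uvv = 0.000000, Gamma_vuu = 0.000000, Gamma_vuv = 0.628106, Gamma_vvv = 0.000000; k3 = (-0.199096, -0.840941, -0.091707, -0.210325)
  k4: at (u, v) = (0.372472, -1.099163), (du/dtau, dv/dtau) = (-0.210269, -0.866880); Gamma_uuu = 0.000000, Gamma_uuv = 0.114853, Gamma_uvv = 0.000000, Gamma_vuu = 0.000000, Gamma_vuv = 0.633740, Gamma_vvv = 0.000000; k4 = (-0.210269, -0.866880, -0.041870, -0.231033)
  Y <- Y + (h/6)(k1 + 2k2 + 2k3 + k4): u = 0.3722, v = -1.0988, du/dtau = -0.2096, dv/dtau = -0.8669

Answer: u = 0.3722, v = -1.0988, du/dtau = -0.2096, dv/dtau = -0.8669


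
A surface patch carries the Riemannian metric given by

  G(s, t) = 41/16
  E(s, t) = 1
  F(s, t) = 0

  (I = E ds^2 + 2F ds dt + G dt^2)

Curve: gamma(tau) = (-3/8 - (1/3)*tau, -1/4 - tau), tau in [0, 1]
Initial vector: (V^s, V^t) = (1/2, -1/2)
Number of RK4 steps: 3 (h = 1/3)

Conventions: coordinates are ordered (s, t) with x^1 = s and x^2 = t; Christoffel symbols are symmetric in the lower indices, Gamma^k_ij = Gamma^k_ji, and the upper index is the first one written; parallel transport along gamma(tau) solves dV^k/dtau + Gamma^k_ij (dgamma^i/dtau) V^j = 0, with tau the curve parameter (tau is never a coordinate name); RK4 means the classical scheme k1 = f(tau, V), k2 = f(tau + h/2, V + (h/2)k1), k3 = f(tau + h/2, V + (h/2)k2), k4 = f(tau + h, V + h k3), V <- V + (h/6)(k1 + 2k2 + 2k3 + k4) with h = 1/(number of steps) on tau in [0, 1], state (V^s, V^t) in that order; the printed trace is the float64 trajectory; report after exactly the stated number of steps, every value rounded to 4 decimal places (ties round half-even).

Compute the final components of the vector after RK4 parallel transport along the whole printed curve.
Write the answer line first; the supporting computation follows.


Answer: V^s = 0.5000, V^t = -0.5000

gamma'(tau) = (-1/3, -1); f(tau, V)^k = -Gamma^k_ij(gamma(tau)) gamma'^i(tau) V^j; h = 1/3; intermediate values shown to 6 dp
curve data and Christoffel symbols at the stage parameters:
  tau = 0.000000: gamma = (-0.375000, -0.250000), gamma' = (-0.333333, -1.000000); Gamma_sss = 0.000000, Gamma_sst = 0.000000, Gamma_stt = 0.000000, Gamma_tss = 0.000000, Gamma_tst = 0.000000, Gamma_ttt = 0.000000
  tau = 0.166667: gamma = (-0.430556, -0.416667), gamma' = (-0.333333, -1.000000); Gamma_sss = 0.000000, Gamma_sst = 0.000000, Gamma_stt = 0.000000, Gamma_tss = 0.000000, Gamma_tst = 0.000000, Gamma_ttt = 0.000000
  tau = 0.333333: gamma = (-0.486111, -0.583333), gamma' = (-0.333333, -1.000000); Gamma_sss = 0.000000, Gamma_sst = 0.000000, Gamma_stt = 0.000000, Gamma_tss = 0.000000, Gamma_tst = 0.000000, Gamma_ttt = 0.000000
  tau = 0.500000: gamma = (-0.541667, -0.750000), gamma' = (-0.333333, -1.000000); Gamma_sss = 0.000000, Gamma_sst = 0.000000, Gamma_stt = 0.000000, Gamma_tss = 0.000000, Gamma_tst = 0.000000, Gamma_ttt = 0.000000
  tau = 0.666667: gamma = (-0.597222, -0.916667), gamma' = (-0.333333, -1.000000); Gamma_sss = 0.000000, Gamma_sst = 0.000000, Gamma_stt = 0.000000, Gamma_tss = 0.000000, Gamma_tst = 0.000000, Gamma_ttt = 0.000000
  tau = 0.833333: gamma = (-0.652778, -1.083333), gamma' = (-0.333333, -1.000000); Gamma_sss = 0.000000, Gamma_sst = 0.000000, Gamma_stt = 0.000000, Gamma_tss = 0.000000, Gamma_tst = 0.000000, Gamma_ttt = 0.000000
  tau = 1.000000: gamma = (-0.708333, -1.250000), gamma' = (-0.333333, -1.000000); Gamma_sss = 0.000000, Gamma_sst = 0.000000, Gamma_stt = 0.000000, Gamma_tss = 0.000000, Gamma_tst = 0.000000, Gamma_ttt = 0.000000
step 0: V^s = 0.5000, V^t = -0.5000
step 1: k1 = (0.000000, 0.000000), k2 = (0.000000, 0.000000), k3 = (0.000000, 0.000000), k4 = (0.000000, 0.000000); V <- V + (h/6)(k1 + 2k2 + 2k3 + k4): V^s = 0.5000, V^t = -0.5000
step 2: k1 = (0.000000, 0.000000), k2 = (0.000000, 0.000000), k3 = (0.000000, 0.000000), k4 = (0.000000, 0.000000); V <- V + (h/6)(k1 + 2k2 + 2k3 + k4): V^s = 0.5000, V^t = -0.5000
step 3: k1 = (0.000000, 0.000000), k2 = (0.000000, 0.000000), k3 = (0.000000, 0.000000), k4 = (0.000000, 0.000000); V <- V + (h/6)(k1 + 2k2 + 2k3 + k4): V^s = 0.5000, V^t = -0.5000


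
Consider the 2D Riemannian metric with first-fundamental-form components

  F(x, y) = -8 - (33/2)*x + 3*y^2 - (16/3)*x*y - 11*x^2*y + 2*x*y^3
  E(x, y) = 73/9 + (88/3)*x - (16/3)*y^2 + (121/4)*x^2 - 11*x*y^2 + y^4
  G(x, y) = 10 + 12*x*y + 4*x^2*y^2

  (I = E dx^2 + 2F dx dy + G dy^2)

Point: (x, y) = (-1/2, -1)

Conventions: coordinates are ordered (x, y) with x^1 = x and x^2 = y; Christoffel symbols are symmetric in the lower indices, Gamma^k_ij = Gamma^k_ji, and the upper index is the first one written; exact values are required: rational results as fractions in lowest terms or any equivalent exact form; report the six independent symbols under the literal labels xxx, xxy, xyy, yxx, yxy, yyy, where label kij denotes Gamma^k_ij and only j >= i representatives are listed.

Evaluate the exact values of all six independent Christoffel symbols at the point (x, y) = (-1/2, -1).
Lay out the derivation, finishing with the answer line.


E = 313/144, F = 13/3, G = 17 at the point
E_x = -143/12, E_y = -13/3, F_x = -145/6, F_y = -109/12, G_x = -16, G_y = -8
EG - F^2 = 2617/144;  g^inv = (144/2617) * [[17, -13/3], [-13/3, 313/144]]
first-kind symbols [ij,l] = (1/2)(d_i g_jl + d_j g_il - d_l g_ij): [xx,x] = E_x/2 = -143/24, [xx,y] = F_x - E_y/2 = -22, [xy,x] = E_y/2 = -13/6, [xy,y] = G_x/2 = -8, [yy,x] = F_y - G_x/2 = -13/12, [yy,y] = G_y/2 = -4
Gamma^x_ij = (G*[ij,x] - F*[ij,y])/(EG - F^2), Gamma^y_ij = (E*[ij,y] - F*[ij,x])/(EG - F^2)

Answer: Gamma_xxx = -858/2617, Gamma_xxy = -312/2617, Gamma_xyy = -156/2617, Gamma_yxx = -3168/2617, Gamma_yxy = -1152/2617, Gamma_yyy = -576/2617


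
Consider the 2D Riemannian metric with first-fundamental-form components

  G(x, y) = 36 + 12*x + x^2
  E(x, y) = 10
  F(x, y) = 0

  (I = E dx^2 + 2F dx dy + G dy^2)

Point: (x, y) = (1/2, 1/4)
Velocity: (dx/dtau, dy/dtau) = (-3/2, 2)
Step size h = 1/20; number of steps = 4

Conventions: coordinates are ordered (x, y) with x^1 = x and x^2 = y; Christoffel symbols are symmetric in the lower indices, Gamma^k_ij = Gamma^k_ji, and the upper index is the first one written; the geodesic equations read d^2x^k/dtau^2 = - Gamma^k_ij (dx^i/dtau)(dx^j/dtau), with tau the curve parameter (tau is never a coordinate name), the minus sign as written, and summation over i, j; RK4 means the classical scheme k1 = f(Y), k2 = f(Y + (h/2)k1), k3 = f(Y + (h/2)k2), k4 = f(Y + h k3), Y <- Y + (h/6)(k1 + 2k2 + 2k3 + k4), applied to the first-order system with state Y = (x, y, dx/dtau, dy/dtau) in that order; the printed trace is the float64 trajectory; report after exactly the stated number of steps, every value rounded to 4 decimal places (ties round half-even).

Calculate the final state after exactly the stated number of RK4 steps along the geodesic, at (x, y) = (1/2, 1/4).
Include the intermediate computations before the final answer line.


f(Y) = (dx/dtau, dy/dtau, -Gamma^x_ij Y'^i Y'^j, -Gamma^y_ij Y'^i Y'^j) with the Gammas evaluated at the stage position; h = 0.050000; intermediate values shown to 6 dp
step 0: x = 0.5000, y = 0.2500, dx/dtau = -1.5000, dy/dtau = 2.0000
step 1:
  k1: at (x, y) = (0.500000, 0.250000), (dx/dtau, dy/dtau) = (-1.500000, 2.000000); Gamma_xxx = 0.000000, Gamma_xxy = 0.000000, Gamma_xyy = -0.650000, Gamma_yxx = 0.000000, Gamma_yxy = 0.153846, Gamma_yyy = 0.000000; k1 = (-1.500000, 2.000000, 2.600000, 0.923077)
  k2: at (x, y) = (0.462500, 0.300000), (dx/dtau, dy/dtau) = (-1.435000, 2.023077); Gamma_xxx = 0.000000, Gamma_xxy = 0.000000, Gamma_xyy = -0.646250, Gamma_yxx = 0.000000, Gamma_yxy = 0.154739, Gamma_yyy = 0.000000; k2 = (-1.435000, 2.023077, 2.644998, 0.898450)
  k3: at (x, y) = (0.464125, 0.300577), (dx/dtau, dy/dtau) = (-1.433875, 2.022461); Gamma_xxx = 0.000000, Gamma_xxy = 0.000000, Gamma_xyy = -0.646413, Gamma_yxx = 0.000000, Gamma_yxy = 0.154700, Gamma_yyy = 0.000000; k3 = (-1.433875, 2.022461, 2.644053, 0.897246)
  k4: at (x, y) = (0.428306, 0.351123), (dx/dtau, dy/dtau) = (-1.367797, 2.044862); Gamma_xxx = 0.000000, Gamma_xxy = 0.000000, Gamma_xyy = -0.642831, Gamma_yxx = 0.000000, Gamma_yxy = 0.155562, Gamma_yyy = 0.000000; k4 = (-1.367797, 2.044862, 2.687972, 0.870200)
  Y <- Y + (h/6)(k1 + 2k2 + 2k3 + k4): x = 0.4283, y = 0.3511, dx/dtau = -1.3678, dy/dtau = 2.0449
step 2:
  k1: at (x, y) = (0.428287, 0.351133), (dx/dtau, dy/dtau) = (-1.367783, 2.044872); Gamma_xxx = 0.000000, Gamma_xxy = 0.000000, Gamma_xyy = -0.642829, Gamma_yxx = 0.000000, Gamma_yxy = 0.155562, Gamma_yyy = 0.000000; k1 = (-1.367783, 2.044872, 2.687990, 0.870198)
  k2: at (x, y) = (0.394093, 0.402255), (dx/dtau, dy/dtau) = (-1.300583, 2.066627); Gamma_xxx = 0.000000, Gamma_xxy = 0.000000, Gamma_xyy = -0.639409, Gamma_yxx = 0.000000, Gamma_yxy = 0.156394, Gamma_yyy = 0.000000; k2 = (-1.300583, 2.066627, 2.730884, 0.840720)
  k3: at (x, y) = (0.395773, 0.402799), (dx/dtau, dy/dtau) = (-1.299511, 2.065890); Gamma_xxx = 0.000000, Gamma_xxy = 0.000000, Gamma_xyy = -0.639577, Gamma_yxx = 0.000000, Gamma_yxy = 0.156353, Gamma_yyy = 0.000000; k3 = (-1.299511, 2.065890, 2.729653, 0.839507)
  k4: at (x, y) = (0.363312, 0.454427), (dx/dtau, dy/dtau) = (-1.231300, 2.086848); Gamma_xxx = 0.000000, Gamma_xxy = 0.000000, Gamma_xyy = -0.636331, Gamma_yxx = 0.000000, Gamma_yxy = 0.157151, Gamma_yyy = 0.000000; k4 = (-1.231300, 2.086848, 2.771179, 0.807610)
  Y <- Y + (h/6)(k1 + 2k2 + 2k3 + k4): x = 0.3633, y = 0.4544, dx/dtau = -1.2313, dy/dtau = 2.0869
step 3:
  k1: at (x, y) = (0.363293, 0.454439), (dx/dtau, dy/dtau) = (-1.231281, 2.086858); Gamma_xxx = 0.000000, Gamma_xxy = 0.000000, Gamma_xyy = -0.636329, Gamma_yxx = 0.000000, Gamma_yxy = 0.157151, Gamma_yyy = 0.000000; k1 = (-1.231281, 2.086858, 2.771198, 0.807603)
  k2: at (x, y) = (0.332511, 0.506611), (dx/dtau, dy/dtau) = (-1.162001, 2.107048); Gamma_xxx = 0.000000, Gamma_xxy = 0.000000, Gamma_xyy = -0.633251, Gamma_yxx = 0.000000, Gamma_yxy = 0.157915, Gamma_yyy = 0.000000; k2 = (-1.162001, 2.107048, 2.811414, 0.773277)
  k3: at (x, y) = (0.334243, 0.507115), (dx/dtau, dy/dtau) = (-1.160995, 2.106190); Gamma_xxx = 0.000000, Gamma_xxy = 0.000000, Gamma_xyy = -0.633424, Gamma_yxx = 0.000000, Gamma_yxy = 0.157872, Gamma_yyy = 0.000000; k3 = (-1.160995, 2.106190, 2.809892, 0.772082)
  k4: at (x, y) = (0.305243, 0.559749), (dx/dtau, dy/dtau) = (-1.090786, 2.125462); Gamma_xxx = 0.000000, Gamma_xxy = 0.000000, Gamma_xyy = -0.630524, Gamma_yxx = 0.000000, Gamma_yxy = 0.158598, Gamma_yyy = 0.000000; k4 = (-1.090786, 2.125462, 2.848449, 0.735396)
  Y <- Y + (h/6)(k1 + 2k2 + 2k3 + k4): x = 0.3052, y = 0.5598, dx/dtau = -1.0908, dy/dtau = 2.1255
step 4:
  k1: at (x, y) = (0.305226, 0.559762), (dx/dtau, dy/dtau) = (-1.090762, 2.125472); Gamma_xxx = 0.000000, Gamma_xxy = 0.000000, Gamma_xyy = -0.630523, Gamma_yxx = 0.000000, Gamma_yxy = 0.158599, Gamma_yyy = 0.000000; k1 = (-1.090762, 2.125472, 2.848469, 0.735385)
  k2: at (x, y) = (0.277957, 0.612899), (dx/dtau, dy/dtau) = (-1.019550, 2.143857); Gamma_xxx = 0.000000, Gamma_xxy = 0.000000, Gamma_xyy = -0.627796, Gamma_yxx = 0.000000, Gamma_yxy = 0.159287, Gamma_yyy = 0.000000; k2 = (-1.019550, 2.143857, 2.885425, 0.696331)
  k3: at (x, y) = (0.279737, 0.613359), (dx/dtau, dy/dtau) = (-1.018626, 2.142880); Gamma_xxx = 0.000000, Gamma_xxy = 0.000000, Gamma_xyy = -0.627974, Gamma_yxx = 0.000000, Gamma_yxy = 0.159242, Gamma_yyy = 0.000000; k3 = (-1.018626, 2.142880, 2.883615, 0.695186)
  k4: at (x, y) = (0.254295, 0.666906), (dx/dtau, dy/dtau) = (-0.946581, 2.160231); Gamma_xxx = 0.000000, Gamma_xxy = 0.000000, Gamma_xyy = -0.625429, Gamma_yxx = 0.000000, Gamma_yxy = 0.159890, Gamma_yyy = 0.000000; k4 = (-0.946581, 2.160231, 2.918629, 0.653898)
  Y <- Y + (h/6)(k1 + 2k2 + 2k3 + k4): x = 0.2543, y = 0.6669, dx/dtau = -0.9466, dy/dtau = 2.1602

Answer: x = 0.2543, y = 0.6669, dx/dtau = -0.9466, dy/dtau = 2.1602


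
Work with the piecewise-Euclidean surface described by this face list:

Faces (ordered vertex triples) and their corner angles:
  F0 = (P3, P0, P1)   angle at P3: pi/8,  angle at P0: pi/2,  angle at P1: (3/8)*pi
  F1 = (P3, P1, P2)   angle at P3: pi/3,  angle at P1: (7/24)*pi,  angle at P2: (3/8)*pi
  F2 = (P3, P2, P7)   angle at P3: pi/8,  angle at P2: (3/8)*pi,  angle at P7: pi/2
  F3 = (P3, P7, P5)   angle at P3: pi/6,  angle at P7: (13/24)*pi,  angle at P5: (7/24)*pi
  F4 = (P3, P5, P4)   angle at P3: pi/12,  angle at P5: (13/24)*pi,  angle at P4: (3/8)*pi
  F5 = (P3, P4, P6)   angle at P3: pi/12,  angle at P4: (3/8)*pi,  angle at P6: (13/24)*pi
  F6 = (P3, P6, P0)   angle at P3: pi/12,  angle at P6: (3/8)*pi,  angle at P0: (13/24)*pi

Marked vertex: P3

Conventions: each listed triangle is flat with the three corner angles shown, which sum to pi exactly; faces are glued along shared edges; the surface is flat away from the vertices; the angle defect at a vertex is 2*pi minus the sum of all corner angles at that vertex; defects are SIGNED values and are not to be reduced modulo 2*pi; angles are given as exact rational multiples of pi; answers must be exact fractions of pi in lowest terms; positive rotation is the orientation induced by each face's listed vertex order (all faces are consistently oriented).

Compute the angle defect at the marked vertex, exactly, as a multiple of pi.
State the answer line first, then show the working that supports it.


Answer: defect(P3) = pi

Sum of corner angles at P3: pi
defect = 2*pi - pi


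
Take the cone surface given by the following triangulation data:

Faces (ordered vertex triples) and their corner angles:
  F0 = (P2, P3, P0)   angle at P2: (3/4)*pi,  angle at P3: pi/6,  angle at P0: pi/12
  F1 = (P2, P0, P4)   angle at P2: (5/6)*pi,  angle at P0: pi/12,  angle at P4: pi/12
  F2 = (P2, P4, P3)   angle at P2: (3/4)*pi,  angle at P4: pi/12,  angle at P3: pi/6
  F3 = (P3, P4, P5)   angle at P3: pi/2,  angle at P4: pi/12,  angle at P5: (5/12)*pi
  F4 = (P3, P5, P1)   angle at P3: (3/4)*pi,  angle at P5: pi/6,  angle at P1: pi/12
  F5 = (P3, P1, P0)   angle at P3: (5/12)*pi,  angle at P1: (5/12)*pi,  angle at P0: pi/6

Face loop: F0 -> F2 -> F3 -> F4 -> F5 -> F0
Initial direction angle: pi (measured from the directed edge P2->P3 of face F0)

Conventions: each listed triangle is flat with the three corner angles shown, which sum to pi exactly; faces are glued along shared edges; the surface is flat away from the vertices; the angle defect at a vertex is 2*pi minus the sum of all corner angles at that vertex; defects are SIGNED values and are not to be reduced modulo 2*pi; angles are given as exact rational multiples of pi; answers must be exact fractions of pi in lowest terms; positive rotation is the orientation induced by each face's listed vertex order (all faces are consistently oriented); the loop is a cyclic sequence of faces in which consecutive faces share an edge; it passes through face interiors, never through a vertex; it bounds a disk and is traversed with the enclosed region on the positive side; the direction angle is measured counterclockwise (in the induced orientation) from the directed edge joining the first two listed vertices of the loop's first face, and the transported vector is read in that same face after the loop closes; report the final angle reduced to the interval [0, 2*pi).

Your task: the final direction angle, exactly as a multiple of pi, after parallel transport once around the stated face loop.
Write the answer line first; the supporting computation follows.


Answer: final direction angle = pi

enclosed vertex P3: corner angles sum to 2*pi, defect = 2*pi - 2*pi = 0
transport around the loop rotates by the sum of enclosed defects; add to the initial angle mod 2*pi
final angle = pi + 0 = pi (mod 2*pi)


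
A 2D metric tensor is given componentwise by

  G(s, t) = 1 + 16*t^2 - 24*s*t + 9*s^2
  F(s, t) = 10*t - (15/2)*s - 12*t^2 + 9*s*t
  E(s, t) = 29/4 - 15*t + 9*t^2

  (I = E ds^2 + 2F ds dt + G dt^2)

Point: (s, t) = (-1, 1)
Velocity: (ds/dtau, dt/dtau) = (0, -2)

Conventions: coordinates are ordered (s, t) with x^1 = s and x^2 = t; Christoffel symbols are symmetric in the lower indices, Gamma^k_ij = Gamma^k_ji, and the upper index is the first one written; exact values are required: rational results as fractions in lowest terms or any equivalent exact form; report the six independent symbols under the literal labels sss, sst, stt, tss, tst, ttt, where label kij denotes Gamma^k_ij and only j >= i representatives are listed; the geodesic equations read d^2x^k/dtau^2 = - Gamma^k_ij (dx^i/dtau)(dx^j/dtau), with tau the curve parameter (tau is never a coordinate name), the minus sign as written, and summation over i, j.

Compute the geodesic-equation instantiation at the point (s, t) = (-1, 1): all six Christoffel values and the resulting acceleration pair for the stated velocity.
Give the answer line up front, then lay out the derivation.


Answer: Gamma_sss = 0, Gamma_sst = 2/67, Gamma_stt = -8/201, Gamma_tss = 0, Gamma_tst = -28/67, Gamma_ttt = 112/201; accelerations (d^2s/dtau^2, d^2t/dtau^2) = (32/201, -448/201)

E = 5/4, F = -7/2, G = 50 at the point
E_s = 0, E_t = 3, F_s = 3/2, F_t = -23, G_s = -42, G_t = 56
EG - F^2 = 201/4;  g^inv = (4/201) * [[50, 7/2], [7/2, 5/4]]
first-kind symbols [ij,l] = (1/2)(d_i g_jl + d_j g_il - d_l g_ij): [ss,s] = E_s/2 = 0, [ss,t] = F_s - E_t/2 = 0, [st,s] = E_t/2 = 3/2, [st,t] = G_s/2 = -21, [tt,s] = F_t - G_s/2 = -2, [tt,t] = G_t/2 = 28
Gamma^s_ij = (G*[ij,s] - F*[ij,t])/(EG - F^2), Gamma^t_ij = (E*[ij,t] - F*[ij,s])/(EG - F^2)
Gamma_sss = 0, Gamma_sst = 2/67, Gamma_stt = -8/201, Gamma_tss = 0, Gamma_tst = -28/67, Gamma_ttt = 112/201
d^2s/dtau^2 = -(Gamma_sss*(0)^2 + 2*Gamma_sst*(0)*(-2) + Gamma_stt*(-2)^2) = 32/201
d^2t/dtau^2 = -(Gamma_tss*(0)^2 + 2*Gamma_tst*(0)*(-2) + Gamma_ttt*(-2)^2) = -448/201


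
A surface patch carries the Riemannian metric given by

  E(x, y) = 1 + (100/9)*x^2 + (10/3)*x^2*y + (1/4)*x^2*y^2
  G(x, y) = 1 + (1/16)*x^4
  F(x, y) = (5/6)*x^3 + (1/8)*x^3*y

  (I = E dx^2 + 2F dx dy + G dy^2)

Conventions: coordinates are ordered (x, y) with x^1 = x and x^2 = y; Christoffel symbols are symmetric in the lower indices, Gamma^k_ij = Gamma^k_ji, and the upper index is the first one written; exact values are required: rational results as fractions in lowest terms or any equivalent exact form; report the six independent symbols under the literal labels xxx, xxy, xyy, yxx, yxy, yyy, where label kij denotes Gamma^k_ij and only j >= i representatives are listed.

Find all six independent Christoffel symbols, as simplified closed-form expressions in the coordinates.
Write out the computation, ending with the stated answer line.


E = 1 + (100/9)*x^2 + (10/3)*x^2*y + (1/4)*x^2*y^2; F = (5/6)*x^3 + (1/8)*x^3*y; G = 1 + (1/16)*x^4
Gamma^k_ij = (1/2) g^{kl} (d_i g_jl + d_j g_il - d_l g_ij), with g^inv = (1/(EG-F^2)) [[G, -F], [-F, E]]
first partials: E_x = (200/9)*x + (20/3)*x*y + (1/2)*x*y^2, E_y = (10/3)*x^2 + (1/2)*x^2*y, F_x = (5/2)*x^2 + (3/8)*x^2*y, F_y = (1/8)*x^3, G_x = (1/4)*x^3, G_y = 0
D = EG - F^2 = 1 + (100/9)*x^2 + (10/3)*x^2*y + (1/4)*x^2*y^2 + (1/16)*x^4
expanded: Gamma^x_xx = (G E_x - 2F F_x + F E_y)/(2D), Gamma^x_xy = (G E_y - F G_x)/(2D), Gamma^x_yy = (2G F_y - G G_x - F G_y)/(2D), Gamma^y_xx = (2E F_x - E E_y - F E_x)/(2D), Gamma^y_xy = (E G_x - F E_y)/(2D), Gamma^y_yy = (E G_y - 2F F_y + F G_x)/(2D); substitute and cancel common factors

Answer: Gamma_xxx = (36*x*y^2 + 480*x*y + 1600*x)/(9*x^4 + 36*x^2*y^2 + 480*x^2*y + 1600*x^2 + 144), Gamma_xxy = (36*x^2*y + 240*x^2)/(9*x^4 + 36*x^2*y^2 + 480*x^2*y + 1600*x^2 + 144), Gamma_xyy = 0, Gamma_yxx = (18*x^2*y + 120*x^2)/(9*x^4 + 36*x^2*y^2 + 480*x^2*y + 1600*x^2 + 144), Gamma_yxy = 18*x^3/(9*x^4 + 36*x^2*y^2 + 480*x^2*y + 1600*x^2 + 144), Gamma_yyy = 0


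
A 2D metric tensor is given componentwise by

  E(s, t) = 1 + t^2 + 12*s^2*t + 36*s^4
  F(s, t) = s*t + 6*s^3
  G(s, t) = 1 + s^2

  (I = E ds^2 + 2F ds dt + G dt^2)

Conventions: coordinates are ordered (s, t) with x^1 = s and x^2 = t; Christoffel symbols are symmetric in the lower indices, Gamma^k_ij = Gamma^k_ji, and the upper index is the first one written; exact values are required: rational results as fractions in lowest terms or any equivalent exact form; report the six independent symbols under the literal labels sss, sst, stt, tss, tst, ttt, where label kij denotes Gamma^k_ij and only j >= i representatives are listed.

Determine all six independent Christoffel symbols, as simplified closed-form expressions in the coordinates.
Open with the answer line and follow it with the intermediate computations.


Answer: Gamma_sss = (72*s^3 + 12*s*t)/(36*s^4 + 12*s^2*t + s^2 + t^2 + 1), Gamma_sst = (6*s^2 + t)/(36*s^4 + 12*s^2*t + s^2 + t^2 + 1), Gamma_stt = 0, Gamma_tss = 12*s^2/(36*s^4 + 12*s^2*t + s^2 + t^2 + 1), Gamma_tst = s/(36*s^4 + 12*s^2*t + s^2 + t^2 + 1), Gamma_ttt = 0

E = 1 + t^2 + 12*s^2*t + 36*s^4; F = s*t + 6*s^3; G = 1 + s^2
Gamma^k_ij = (1/2) g^{kl} (d_i g_jl + d_j g_il - d_l g_ij), with g^inv = (1/(EG-F^2)) [[G, -F], [-F, E]]
first partials: E_s = 24*s*t + 144*s^3, E_t = 2*t + 12*s^2, F_s = t + 18*s^2, F_t = s, G_s = 2*s, G_t = 0
D = EG - F^2 = 1 + t^2 + s^2 + 12*s^2*t + 36*s^4
expanded: Gamma^s_ss = (G E_s - 2F F_s + F E_t)/(2D), Gamma^s_st = (G E_t - F G_s)/(2D), Gamma^s_tt = (2G F_t - G G_s - F G_t)/(2D), Gamma^t_ss = (2E F_s - E E_t - F E_s)/(2D), Gamma^t_st = (E G_s - F E_t)/(2D), Gamma^t_tt = (E G_t - 2F F_t + F G_s)/(2D); substitute and cancel common factors


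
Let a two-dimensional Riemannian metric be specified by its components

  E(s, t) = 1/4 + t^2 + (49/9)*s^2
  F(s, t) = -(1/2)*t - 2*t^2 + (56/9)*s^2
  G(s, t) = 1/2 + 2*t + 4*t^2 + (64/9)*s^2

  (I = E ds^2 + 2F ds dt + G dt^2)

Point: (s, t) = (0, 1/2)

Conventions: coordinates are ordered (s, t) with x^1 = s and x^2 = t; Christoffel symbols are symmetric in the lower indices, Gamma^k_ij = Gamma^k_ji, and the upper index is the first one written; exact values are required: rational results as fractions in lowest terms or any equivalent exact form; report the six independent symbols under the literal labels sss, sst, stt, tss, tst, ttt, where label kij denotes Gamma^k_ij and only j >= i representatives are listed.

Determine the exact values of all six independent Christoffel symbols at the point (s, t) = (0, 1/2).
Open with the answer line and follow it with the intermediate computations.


Answer: Gamma_sss = -6/11, Gamma_sst = 20/11, Gamma_stt = -64/11, Gamma_tss = -4/11, Gamma_tst = 6/11, Gamma_ttt = -6/11

E = 1/2, F = -3/4, G = 5/2 at the point
E_s = 0, E_t = 1, F_s = 0, F_t = -5/2, G_s = 0, G_t = 6
EG - F^2 = 11/16;  g^inv = (16/11) * [[5/2, 3/4], [3/4, 1/2]]
first-kind symbols [ij,l] = (1/2)(d_i g_jl + d_j g_il - d_l g_ij): [ss,s] = E_s/2 = 0, [ss,t] = F_s - E_t/2 = -1/2, [st,s] = E_t/2 = 1/2, [st,t] = G_s/2 = 0, [tt,s] = F_t - G_s/2 = -5/2, [tt,t] = G_t/2 = 3
Gamma^s_ij = (G*[ij,s] - F*[ij,t])/(EG - F^2), Gamma^t_ij = (E*[ij,t] - F*[ij,s])/(EG - F^2)


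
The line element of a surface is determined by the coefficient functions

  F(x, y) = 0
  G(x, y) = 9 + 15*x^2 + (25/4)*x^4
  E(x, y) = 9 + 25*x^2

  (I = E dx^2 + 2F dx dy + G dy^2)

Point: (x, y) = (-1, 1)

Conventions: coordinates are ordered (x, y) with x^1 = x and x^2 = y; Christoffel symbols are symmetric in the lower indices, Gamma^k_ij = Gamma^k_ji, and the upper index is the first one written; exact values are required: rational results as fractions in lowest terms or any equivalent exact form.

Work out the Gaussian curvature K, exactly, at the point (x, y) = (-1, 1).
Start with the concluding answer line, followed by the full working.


Answer: K = -45/6358

E = 34, F = 0, G = 121/4, EG - F^2 = 2057/2 at the point
E_x = -50, E_y = 0, F_x = 0, F_y = 0, G_x = -55, G_y = 0
E_yy = 0, F_xy = 0, G_xx = 105
By Brioschi, K is (det M1 - det M2) divided by (EG - F^2) squared.
M1 = [[-E_yy/2 + F_xy - G_xx/2, E_x/2, F_x - E_y/2], [F_y - G_x/2, E, F], [G_y/2, F, G]] = [[-105/2, -25, 0], [55/2, 34, 0], [0, 0, 121/4]]; det M1 = -265595/8
M2 = [[0, E_y/2, G_x/2], [E_y/2, E, F], [G_x/2, F, G]] = [[0, 0, -55/2], [0, 34, 0], [-55/2, 0, 121/4]]; det M2 = -51425/2
det M1 - det M2 = -59895/8; K = -59895/8 / (2057/2)^2 = -45/6358


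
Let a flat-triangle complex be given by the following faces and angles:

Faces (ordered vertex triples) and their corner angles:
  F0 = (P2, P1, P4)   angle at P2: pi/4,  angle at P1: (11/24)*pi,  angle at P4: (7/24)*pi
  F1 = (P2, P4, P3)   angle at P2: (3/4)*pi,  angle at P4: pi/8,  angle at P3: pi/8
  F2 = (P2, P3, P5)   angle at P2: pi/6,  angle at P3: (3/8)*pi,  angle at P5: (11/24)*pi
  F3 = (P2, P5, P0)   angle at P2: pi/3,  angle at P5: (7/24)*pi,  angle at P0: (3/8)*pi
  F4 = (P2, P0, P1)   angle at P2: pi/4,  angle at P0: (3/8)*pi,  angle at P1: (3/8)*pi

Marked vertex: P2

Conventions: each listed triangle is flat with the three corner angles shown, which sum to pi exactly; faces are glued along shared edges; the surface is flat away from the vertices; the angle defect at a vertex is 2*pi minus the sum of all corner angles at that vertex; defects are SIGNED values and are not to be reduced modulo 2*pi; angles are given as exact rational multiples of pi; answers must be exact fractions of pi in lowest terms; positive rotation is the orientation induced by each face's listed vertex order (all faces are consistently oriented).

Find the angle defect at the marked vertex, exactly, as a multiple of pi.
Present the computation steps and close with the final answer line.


Sum of corner angles at P2: (7/4)*pi
defect = 2*pi - (7/4)*pi

Answer: defect(P2) = pi/4


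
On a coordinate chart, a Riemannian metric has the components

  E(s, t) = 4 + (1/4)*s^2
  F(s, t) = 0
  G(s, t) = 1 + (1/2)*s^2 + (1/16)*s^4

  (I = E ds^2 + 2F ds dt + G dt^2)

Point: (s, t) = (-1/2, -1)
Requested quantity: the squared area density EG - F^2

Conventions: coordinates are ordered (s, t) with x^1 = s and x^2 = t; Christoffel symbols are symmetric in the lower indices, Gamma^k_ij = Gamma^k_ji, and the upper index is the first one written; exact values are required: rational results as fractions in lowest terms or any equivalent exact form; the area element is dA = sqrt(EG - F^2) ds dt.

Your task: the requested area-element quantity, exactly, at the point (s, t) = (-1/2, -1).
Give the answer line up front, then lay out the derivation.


Answer: EG - F^2 = 18785/4096

E = 65/16, F = 0, G = 289/256; EG - F^2 = 18785/4096


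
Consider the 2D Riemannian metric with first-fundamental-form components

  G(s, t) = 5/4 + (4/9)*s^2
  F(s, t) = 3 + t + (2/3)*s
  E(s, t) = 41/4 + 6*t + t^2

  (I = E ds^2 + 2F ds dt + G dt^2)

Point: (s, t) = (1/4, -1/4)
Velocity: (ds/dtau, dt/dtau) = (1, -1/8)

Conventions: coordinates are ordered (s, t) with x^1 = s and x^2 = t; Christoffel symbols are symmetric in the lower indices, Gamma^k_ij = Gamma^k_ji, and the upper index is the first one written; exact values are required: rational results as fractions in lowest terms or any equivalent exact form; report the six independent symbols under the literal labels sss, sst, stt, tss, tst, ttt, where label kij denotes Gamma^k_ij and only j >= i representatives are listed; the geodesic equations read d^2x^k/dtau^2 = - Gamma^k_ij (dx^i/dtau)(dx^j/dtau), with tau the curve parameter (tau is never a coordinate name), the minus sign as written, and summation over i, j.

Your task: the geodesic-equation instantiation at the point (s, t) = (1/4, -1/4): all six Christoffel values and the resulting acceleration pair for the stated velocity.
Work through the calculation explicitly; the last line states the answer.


E = 141/16, F = 35/12, G = 23/18 at the point
E_s = 0, E_t = 11/2, F_s = 2/3, F_t = 1, G_s = 2/9, G_t = 0
EG - F^2 = 793/288;  g^inv = (288/793) * [[23/18, -35/12], [-35/12, 141/16]]
first-kind symbols [ij,l] = (1/2)(d_i g_jl + d_j g_il - d_l g_ij): [ss,s] = E_s/2 = 0, [ss,t] = F_s - E_t/2 = -25/12, [st,s] = E_t/2 = 11/4, [st,t] = G_s/2 = 1/9, [tt,s] = F_t - G_s/2 = 8/9, [tt,t] = G_t/2 = 0
Gamma^s_ij = (G*[ij,s] - F*[ij,t])/(EG - F^2), Gamma^t_ij = (E*[ij,t] - F*[ij,s])/(EG - F^2)
Gamma_sss = 1750/793, Gamma_sst = 212/183, Gamma_stt = 2944/7137, Gamma_tss = -10575/1586, Gamma_tst = -156/61, Gamma_ttt = -2240/2379
d^2s/dtau^2 = -(Gamma_sss*(1)^2 + 2*Gamma_sst*(1)*(-1/8) + Gamma_stt*(-1/8)^2) = -13729/7137
d^2t/dtau^2 = -(Gamma_tss*(1)^2 + 2*Gamma_tst*(1)*(-1/8) + Gamma_ttt*(-1/8)^2) = 28753/4758

Answer: Gamma_sss = 1750/793, Gamma_sst = 212/183, Gamma_stt = 2944/7137, Gamma_tss = -10575/1586, Gamma_tst = -156/61, Gamma_ttt = -2240/2379; accelerations (d^2s/dtau^2, d^2t/dtau^2) = (-13729/7137, 28753/4758)


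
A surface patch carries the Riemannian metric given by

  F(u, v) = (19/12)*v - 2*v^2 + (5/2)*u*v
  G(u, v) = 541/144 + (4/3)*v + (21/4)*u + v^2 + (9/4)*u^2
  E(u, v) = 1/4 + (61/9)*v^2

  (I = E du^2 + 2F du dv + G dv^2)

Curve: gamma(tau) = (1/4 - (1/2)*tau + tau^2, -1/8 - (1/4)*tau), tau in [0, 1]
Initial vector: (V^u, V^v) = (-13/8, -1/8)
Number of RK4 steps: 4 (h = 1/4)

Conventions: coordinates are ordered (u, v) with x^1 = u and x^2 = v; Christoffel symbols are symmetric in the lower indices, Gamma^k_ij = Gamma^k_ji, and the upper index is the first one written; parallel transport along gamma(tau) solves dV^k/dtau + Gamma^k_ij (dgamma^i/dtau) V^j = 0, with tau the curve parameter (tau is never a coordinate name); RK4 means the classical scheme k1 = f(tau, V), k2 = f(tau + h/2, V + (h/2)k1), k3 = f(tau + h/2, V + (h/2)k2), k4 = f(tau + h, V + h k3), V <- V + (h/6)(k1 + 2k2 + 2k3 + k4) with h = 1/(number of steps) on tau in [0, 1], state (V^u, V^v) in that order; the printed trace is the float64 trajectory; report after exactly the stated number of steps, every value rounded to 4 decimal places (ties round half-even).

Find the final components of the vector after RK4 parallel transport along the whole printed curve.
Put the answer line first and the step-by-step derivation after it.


Answer: V^u = -0.9463, V^v = -0.0796

gamma'(tau) = (-1/2 + 2*tau, -1/4); f(tau, V)^k = -Gamma^k_ij(gamma(tau)) gamma'^i(tau) V^j; h = 1/4; intermediate values shown to 6 dp
curve data and Christoffel symbols at the stage parameters:
  tau = 0.000000: gamma = (0.250000, -0.125000), gamma' = (-0.500000, -0.250000); Gamma_uuu = 0.096311, Gamma_uuv = -1.938128, Gamma_uvv = -1.323296, Gamma_vuu = 0.111547, Gamma_vuv = 0.512337, Gamma_vvv = 0.026691
  tau = 0.125000: gamma = (0.203125, -0.156250), gamma' = (-0.250000, -0.250000); Gamma_uuu = 0.137546, Gamma_uuv = -2.111738, Gamma_uvv = -0.843674, Gamma_vuu = 0.152160, Gamma_vuv = 0.483685, Gamma_vvv = 0.040902
  tau = 0.250000: gamma = (0.187500, -0.187500), gamma' = (0.000000, -0.250000); Gamma_uuu = 0.178776, Gamma_uuv = -2.187544, Gamma_uvv = -0.445383, Gamma_vuu = 0.191820, Gamma_vuv = 0.445410, Gamma_vvv = 0.060032
  tau = 0.375000: gamma = (0.203125, -0.218750), gamma' = (0.250000, -0.250000); Gamma_uuu = 0.217711, Gamma_uuv = -2.196690, Gamma_uvv = -0.123532, Gamma_vuu = 0.226050, Gamma_vuv = 0.399573, Gamma_vvv = 0.081241
  tau = 0.500000: gamma = (0.250000, -0.250000), gamma' = (0.500000, -0.250000); Gamma_uuu = 0.252417, Gamma_uuv = -2.165126, Gamma_uvv = 0.134215, Gamma_vuu = 0.251122, Gamma_vuv = 0.348542, Gamma_vvv = 0.102757
  tau = 0.625000: gamma = (0.328125, -0.281250), gamma' = (0.750000, -0.250000); Gamma_uuu = 0.281176, Gamma_uuv = -2.111585, Gamma_uvv = 0.341437, Gamma_vuu = 0.264966, Gamma_vuv = 0.295199, Gamma_vvv = 0.123527
  tau = 0.750000: gamma = (0.437500, -0.312500), gamma' = (1.000000, -0.250000); Gamma_uuu = 0.302682, Gamma_uuv = -2.048150, Gamma_uvv = 0.510000, Gamma_vuu = 0.267480, Gamma_vuv = 0.242623, Gamma_vvv = 0.142801
  tau = 0.875000: gamma = (0.578125, -0.343750), gamma' = (1.250000, -0.250000); Gamma_uuu = 0.316302, Gamma_uuv = -1.981785, Gamma_uvv = 0.649130, Gamma_vuu = 0.260210, Gamma_vuv = 0.193533, Gamma_vvv = 0.159931
  tau = 1.000000: gamma = (0.750000, -0.375000), gamma' = (1.500000, -0.250000); Gamma_uuu = 0.322197, Gamma_uuv = -1.915997, Gamma_uvv = 0.765524, Gamma_vuu = 0.245635, Gamma_vuv = 0.149850, Gamma_vvv = 0.174377
step 0: V^u = -1.6250, V^v = -0.1250
step 1: k1 = (0.871598, -0.331624), k2 = (0.871228, -0.262823), k3 = (0.864897, -0.261702), k4 = (0.791643, -0.159729); V <- V + (h/6)(k1 + 2k2 + 2k3 + k4): V^u = -1.4110, V^v = -0.1892
step 2: k1 = (0.792733, -0.159960), k2 = (0.683466, -0.040265), k3 = (0.699465, -0.042049), k4 = (0.602237, 0.077171); V <- V + (h/6)(k1 + 2k2 + 2k3 + k4): V^u = -1.2377, V^v = -0.1995
step 3: k1 = (0.603464, 0.077199), k2 = (0.541767, 0.181358), k3 = (0.569195, 0.179841), k4 = (0.556198, 0.258523); V <- V + (h/6)(k1 + 2k2 + 2k3 + k4): V^u = -1.0968, V^v = -0.1554
step 4: k1 = (0.555441, 0.258992), k2 = (0.590425, 0.309289), k3 = (0.603124, 0.306808), k4 = (0.669053, 0.327367); V <- V + (h/6)(k1 + 2k2 + 2k3 + k4): V^u = -0.9463, V^v = -0.0796


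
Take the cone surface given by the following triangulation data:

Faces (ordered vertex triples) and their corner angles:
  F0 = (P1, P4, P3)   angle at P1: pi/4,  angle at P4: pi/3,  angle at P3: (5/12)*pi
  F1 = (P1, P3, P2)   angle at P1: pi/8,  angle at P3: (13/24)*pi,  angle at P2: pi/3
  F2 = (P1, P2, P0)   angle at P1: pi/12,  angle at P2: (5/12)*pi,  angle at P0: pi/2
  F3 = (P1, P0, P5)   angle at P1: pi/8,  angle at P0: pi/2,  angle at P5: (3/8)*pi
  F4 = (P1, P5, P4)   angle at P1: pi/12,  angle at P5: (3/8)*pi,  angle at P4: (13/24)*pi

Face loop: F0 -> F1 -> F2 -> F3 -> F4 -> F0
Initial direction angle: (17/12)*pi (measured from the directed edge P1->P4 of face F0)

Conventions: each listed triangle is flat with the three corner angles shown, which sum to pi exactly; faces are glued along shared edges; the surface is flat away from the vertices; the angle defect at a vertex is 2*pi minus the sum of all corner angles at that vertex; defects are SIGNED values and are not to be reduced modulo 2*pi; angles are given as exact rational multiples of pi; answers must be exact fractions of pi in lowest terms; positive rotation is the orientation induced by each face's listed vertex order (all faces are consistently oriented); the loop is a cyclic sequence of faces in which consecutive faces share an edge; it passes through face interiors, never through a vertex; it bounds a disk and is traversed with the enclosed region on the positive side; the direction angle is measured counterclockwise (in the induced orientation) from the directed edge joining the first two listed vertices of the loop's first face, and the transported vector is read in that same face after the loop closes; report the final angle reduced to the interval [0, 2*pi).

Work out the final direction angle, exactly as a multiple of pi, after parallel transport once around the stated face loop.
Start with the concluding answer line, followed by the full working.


Answer: final direction angle = (3/4)*pi

enclosed vertex P1: corner angles sum to (2/3)*pi, defect = 2*pi - (2/3)*pi = (4/3)*pi
holonomy = initial angle + sum of enclosed defects (mod 2*pi), positive in the induced orientation
final angle = (17/12)*pi + (4/3)*pi = (3/4)*pi (mod 2*pi)


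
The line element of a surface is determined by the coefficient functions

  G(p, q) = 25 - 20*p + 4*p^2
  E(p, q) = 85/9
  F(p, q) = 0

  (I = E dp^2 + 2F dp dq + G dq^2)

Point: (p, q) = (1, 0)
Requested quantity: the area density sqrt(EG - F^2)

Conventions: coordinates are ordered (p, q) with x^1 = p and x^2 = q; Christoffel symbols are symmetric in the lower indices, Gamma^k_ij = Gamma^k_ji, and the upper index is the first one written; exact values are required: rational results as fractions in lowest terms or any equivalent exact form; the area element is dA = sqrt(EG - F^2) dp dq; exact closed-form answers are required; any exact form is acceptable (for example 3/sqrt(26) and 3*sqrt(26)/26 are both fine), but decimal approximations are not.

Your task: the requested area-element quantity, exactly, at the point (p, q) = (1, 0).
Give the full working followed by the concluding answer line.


E = 85/9, F = 0, G = 9; EG - F^2 = 85

Answer: sqrt(EG - F^2) = sqrt(85)


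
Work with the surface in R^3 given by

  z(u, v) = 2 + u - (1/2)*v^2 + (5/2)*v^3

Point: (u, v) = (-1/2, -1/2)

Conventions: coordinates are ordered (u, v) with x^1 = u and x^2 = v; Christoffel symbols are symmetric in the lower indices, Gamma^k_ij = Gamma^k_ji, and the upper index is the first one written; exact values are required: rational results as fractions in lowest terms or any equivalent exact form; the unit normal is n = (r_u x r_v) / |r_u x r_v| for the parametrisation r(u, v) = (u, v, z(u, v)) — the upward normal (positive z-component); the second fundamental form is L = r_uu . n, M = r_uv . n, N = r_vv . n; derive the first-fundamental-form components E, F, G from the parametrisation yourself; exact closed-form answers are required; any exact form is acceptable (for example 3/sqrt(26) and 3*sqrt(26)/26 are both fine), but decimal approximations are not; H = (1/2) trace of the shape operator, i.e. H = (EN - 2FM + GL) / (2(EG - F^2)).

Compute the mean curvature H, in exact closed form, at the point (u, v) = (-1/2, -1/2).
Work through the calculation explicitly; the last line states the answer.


z_u = 1, z_v = 19/8, z_uu = 0, z_uv = 0, z_vv = -17/2
E = 2, F = 19/8, G = 425/64; answer radicand W^2 = 489/64
unnormalised second-form numerators: l = 0, m = 0, n = -17/2; L = l/sqrt(489/64), and similarly M = m/sqrt(W^2), N = n/sqrt(W^2)
H = (E*n - 2*F*m + G*l) / (2*(EG - F^2)*sqrt(W^2)); E*n - 2*F*m + G*l = -17, EG - F^2 = 489/64, so H = (-544/489)/sqrt(489/64)

Answer: H = -4352*sqrt(489)/239121
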